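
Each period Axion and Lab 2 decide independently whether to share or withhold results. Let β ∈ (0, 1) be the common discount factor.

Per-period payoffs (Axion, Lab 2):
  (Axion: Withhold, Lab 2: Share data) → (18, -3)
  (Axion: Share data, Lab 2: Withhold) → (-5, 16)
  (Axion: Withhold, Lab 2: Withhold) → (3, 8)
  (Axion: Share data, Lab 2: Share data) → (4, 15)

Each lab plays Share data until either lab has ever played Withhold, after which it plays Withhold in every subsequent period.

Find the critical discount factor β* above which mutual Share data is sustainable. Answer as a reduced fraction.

Axion's threshold: (18−4)/(18−3) = 14/15.
Lab 2's threshold: (16−15)/(16−8) = 1/8.
14/15 > 1/8, so Axion binds and β* = 14/15.

14/15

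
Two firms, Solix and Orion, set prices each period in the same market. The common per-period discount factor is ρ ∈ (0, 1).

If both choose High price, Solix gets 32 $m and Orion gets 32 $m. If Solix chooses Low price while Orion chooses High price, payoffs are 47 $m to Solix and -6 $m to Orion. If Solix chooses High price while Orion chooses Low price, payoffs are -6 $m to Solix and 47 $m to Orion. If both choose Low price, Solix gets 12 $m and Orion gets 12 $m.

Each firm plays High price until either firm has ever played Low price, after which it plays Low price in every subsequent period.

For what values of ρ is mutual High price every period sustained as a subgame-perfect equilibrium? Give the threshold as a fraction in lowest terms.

3/7

Cooperation forever yields 32 each period: 32/(1−ρ).
Deviating yields 47 once, then 12 forever: 47 + 12ρ/(1−ρ).
No profitable deviation requires 32/(1−ρ) ≥ 47 + 12ρ/(1−ρ).
Multiplying by (1−ρ): 32 ≥ 47(1−ρ) + 12ρ = 47 − 35ρ.
So 35ρ ≥ 15, i.e. ρ ≥ 15/35 = 3/7.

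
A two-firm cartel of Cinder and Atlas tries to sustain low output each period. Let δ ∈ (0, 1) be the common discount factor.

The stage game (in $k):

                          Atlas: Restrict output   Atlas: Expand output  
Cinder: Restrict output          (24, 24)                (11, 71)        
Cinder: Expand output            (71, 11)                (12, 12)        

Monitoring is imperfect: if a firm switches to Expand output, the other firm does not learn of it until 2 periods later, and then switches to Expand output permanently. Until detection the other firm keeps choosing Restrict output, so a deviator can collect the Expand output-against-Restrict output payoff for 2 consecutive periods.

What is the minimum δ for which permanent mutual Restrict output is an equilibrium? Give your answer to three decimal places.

A deviator earns 71 for 2 periods, then 12 forever; cooperating earns 24 forever. Multiplying the IC by (1−δ):
24 ≥ 71(1−δ^2) + 12δ^2, so 59·δ^2 ≥ 47 and δ^2 ≥ 47/59.
δ ≥ (47/59)^(1/2) ≈ 0.893.

0.893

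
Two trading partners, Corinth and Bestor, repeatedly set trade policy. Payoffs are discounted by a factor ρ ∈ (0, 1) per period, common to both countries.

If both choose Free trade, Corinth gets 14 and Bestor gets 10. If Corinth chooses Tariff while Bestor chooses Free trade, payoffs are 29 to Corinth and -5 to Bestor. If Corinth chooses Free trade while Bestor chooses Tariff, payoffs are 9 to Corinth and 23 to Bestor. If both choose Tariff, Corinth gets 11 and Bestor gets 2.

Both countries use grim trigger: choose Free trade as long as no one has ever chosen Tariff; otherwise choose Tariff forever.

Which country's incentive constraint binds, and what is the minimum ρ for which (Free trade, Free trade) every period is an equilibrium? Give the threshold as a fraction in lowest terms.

Corinth; ρ ≥ 5/6

For Corinth: deviation gain 29−14 = 15, per-period punishment loss 14−11 = 3. IC gives ρ ≥ 15/18 = 5/6.
For Bestor: gain 13, loss 8 per period, so ρ ≥ 13/21.
The tighter constraint is Corinth's, so cooperation needs ρ ≥ 5/6.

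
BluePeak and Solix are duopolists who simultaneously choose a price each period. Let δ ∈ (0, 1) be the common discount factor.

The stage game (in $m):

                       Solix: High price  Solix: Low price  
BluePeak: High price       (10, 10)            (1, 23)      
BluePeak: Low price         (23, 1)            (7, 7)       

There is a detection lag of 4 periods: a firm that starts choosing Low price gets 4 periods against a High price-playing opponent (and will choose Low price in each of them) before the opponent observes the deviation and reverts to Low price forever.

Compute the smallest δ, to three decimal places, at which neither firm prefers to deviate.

Deviating for the 4 undetected periods gains 23−10 = 13 per period over cooperation, then loses 10−7 = 3 per period forever once punishment starts.
Gain: 13(1 + δ + … + δ^3); loss: 3·δ^4/(1−δ).
No profitable deviation ⇔ 13(1−δ^4) ≤ 3·δ^4, i.e. δ^4 ≥ 13/(13+3) = 13/16.
Hence δ ≥ (13/16)^(1/4) ≈ 0.949.

0.949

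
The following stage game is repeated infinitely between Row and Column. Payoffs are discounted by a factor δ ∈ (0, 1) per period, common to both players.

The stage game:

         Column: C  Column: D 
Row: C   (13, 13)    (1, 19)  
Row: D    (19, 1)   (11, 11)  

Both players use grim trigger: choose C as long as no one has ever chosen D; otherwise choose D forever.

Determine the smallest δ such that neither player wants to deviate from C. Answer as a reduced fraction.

Cooperation forever yields 13 each period: 13/(1−δ).
Deviating yields 19 once, then 11 forever: 19 + 11δ/(1−δ).
No profitable deviation requires 13/(1−δ) ≥ 19 + 11δ/(1−δ).
Multiplying by (1−δ): 13 ≥ 19(1−δ) + 11δ = 19 − 8δ.
So 8δ ≥ 6, i.e. δ ≥ 6/8 = 3/4.

3/4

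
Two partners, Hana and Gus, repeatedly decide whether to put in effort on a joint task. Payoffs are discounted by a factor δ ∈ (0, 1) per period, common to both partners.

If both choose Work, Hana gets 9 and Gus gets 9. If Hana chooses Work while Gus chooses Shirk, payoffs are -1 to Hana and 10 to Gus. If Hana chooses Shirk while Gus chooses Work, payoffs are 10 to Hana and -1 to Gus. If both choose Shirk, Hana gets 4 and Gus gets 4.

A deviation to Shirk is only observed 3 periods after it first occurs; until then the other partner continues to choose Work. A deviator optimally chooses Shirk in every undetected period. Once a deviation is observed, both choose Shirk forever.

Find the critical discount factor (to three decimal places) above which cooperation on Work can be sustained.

Deviating for the 3 undetected periods gains 10−9 = 1 per period over cooperation, then loses 9−4 = 5 per period forever once punishment starts.
Gain: 1(1 + δ + … + δ^2); loss: 5·δ^3/(1−δ).
No profitable deviation ⇔ 1(1−δ^3) ≤ 5·δ^3, i.e. δ^3 ≥ 1/(1+5) = 1/6.
Hence δ ≥ (1/6)^(1/3) ≈ 0.550.

0.550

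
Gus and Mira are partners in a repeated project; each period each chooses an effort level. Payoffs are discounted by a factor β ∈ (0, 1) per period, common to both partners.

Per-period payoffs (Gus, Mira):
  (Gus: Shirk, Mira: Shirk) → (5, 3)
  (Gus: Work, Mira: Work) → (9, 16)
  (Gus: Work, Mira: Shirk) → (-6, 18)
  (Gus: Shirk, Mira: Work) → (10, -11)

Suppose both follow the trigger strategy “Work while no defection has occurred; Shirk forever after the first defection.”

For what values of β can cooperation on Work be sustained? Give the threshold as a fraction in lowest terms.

1/5

Gus's threshold: (10−9)/(10−5) = 1/5.
Mira's threshold: (18−16)/(18−3) = 2/15.
1/5 > 2/15, so Gus binds and β* = 1/5.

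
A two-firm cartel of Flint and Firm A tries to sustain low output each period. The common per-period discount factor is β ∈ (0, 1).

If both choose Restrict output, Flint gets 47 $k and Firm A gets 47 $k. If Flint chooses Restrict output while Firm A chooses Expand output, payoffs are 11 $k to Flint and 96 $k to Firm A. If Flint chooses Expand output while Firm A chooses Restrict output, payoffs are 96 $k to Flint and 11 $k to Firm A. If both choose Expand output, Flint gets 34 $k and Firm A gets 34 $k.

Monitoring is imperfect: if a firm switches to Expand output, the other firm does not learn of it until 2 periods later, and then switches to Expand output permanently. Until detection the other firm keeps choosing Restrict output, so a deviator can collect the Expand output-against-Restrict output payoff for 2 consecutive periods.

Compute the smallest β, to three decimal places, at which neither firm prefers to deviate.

0.889

A deviator earns 96 for 2 periods, then 34 forever; cooperating earns 47 forever. Multiplying the IC by (1−β):
47 ≥ 96(1−β^2) + 34β^2, so 62·β^2 ≥ 49 and β^2 ≥ 49/62.
β ≥ (49/62)^(1/2) ≈ 0.889.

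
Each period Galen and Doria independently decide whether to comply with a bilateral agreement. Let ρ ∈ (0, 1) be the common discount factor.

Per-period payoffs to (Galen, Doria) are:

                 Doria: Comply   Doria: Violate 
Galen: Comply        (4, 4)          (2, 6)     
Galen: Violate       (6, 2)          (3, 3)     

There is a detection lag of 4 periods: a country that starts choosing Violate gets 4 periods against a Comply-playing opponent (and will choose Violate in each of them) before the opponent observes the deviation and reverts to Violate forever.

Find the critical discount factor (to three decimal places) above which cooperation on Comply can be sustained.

A deviator earns 6 for 4 periods, then 3 forever; cooperating earns 4 forever. Multiplying the IC by (1−ρ):
4 ≥ 6(1−ρ^4) + 3ρ^4, so 3·ρ^4 ≥ 2 and ρ^4 ≥ 2/3.
ρ ≥ (2/3)^(1/4) ≈ 0.904.

0.904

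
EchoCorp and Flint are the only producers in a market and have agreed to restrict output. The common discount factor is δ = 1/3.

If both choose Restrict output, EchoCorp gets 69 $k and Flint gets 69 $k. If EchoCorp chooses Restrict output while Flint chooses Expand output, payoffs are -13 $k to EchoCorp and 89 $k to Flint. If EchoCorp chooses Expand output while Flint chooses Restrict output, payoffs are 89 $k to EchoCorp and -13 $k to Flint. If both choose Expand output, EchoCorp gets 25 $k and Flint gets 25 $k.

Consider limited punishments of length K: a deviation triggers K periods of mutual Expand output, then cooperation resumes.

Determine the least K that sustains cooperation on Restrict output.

Need Σ_{k=1}^{K} δ^k ≥ (89−69)/(69−25) = 0.4545 at δ = 1/3.
At K = 2 the sum is 0.4444 < 0.4545; at K = 3 it is 0.4815 ≥ 0.4545.
So the minimum punishment length is K = 3.

3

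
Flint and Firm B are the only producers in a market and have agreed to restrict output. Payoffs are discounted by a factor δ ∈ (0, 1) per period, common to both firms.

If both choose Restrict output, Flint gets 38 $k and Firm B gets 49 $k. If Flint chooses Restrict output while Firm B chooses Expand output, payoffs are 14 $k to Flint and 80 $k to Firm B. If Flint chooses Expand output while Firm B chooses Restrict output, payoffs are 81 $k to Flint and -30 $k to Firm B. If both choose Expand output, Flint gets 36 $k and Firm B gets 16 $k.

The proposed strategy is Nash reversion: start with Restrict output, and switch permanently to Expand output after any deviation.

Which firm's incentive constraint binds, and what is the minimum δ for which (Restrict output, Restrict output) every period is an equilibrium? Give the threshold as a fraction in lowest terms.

Flint's threshold: (81−38)/(81−36) = 43/45.
Firm B's threshold: (80−49)/(80−16) = 31/64.
43/45 > 31/64, so Flint binds and δ* = 43/45.

Flint; δ ≥ 43/45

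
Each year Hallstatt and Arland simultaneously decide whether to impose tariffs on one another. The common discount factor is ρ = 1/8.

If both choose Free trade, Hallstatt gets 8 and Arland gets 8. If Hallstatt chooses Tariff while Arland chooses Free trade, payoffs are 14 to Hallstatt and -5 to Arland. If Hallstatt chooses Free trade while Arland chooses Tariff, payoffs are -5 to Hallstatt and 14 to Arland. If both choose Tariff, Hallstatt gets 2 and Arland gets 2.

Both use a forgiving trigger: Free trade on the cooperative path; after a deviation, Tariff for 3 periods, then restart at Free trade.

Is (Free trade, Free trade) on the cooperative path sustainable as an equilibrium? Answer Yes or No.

No

Comparing payoff streams over the 4 periods until play realigns: cooperate → 8(1+ρ+…+ρ^3); deviate → 14 + 2(ρ+…+ρ^3).
Cooperation is sustained iff (8−2)(ρ+…+ρ^3) ≥ 14−8.
ρ+…+ρ^3 = 1/8·(1−(1/8)^3)/(1−1/8) = 0.1426, and (14−8)/(8−2) = 1.0000.
0.1426 < 1.0000, so cooperation is not sustainable.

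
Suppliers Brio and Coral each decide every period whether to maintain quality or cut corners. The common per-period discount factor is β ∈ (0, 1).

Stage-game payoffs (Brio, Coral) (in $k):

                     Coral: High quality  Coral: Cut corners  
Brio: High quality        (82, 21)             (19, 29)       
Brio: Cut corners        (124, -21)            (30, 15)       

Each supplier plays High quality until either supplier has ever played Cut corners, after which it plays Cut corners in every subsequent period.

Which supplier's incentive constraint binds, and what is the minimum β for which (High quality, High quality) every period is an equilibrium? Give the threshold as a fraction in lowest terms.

Coral; β ≥ 4/7

For Brio: deviation gain 124−82 = 42, per-period punishment loss 82−30 = 52. IC gives β ≥ 42/94 = 21/47.
For Coral: gain 8, loss 6 per period, so β ≥ 8/14 = 4/7.
The tighter constraint is Coral's, so cooperation needs β ≥ 4/7.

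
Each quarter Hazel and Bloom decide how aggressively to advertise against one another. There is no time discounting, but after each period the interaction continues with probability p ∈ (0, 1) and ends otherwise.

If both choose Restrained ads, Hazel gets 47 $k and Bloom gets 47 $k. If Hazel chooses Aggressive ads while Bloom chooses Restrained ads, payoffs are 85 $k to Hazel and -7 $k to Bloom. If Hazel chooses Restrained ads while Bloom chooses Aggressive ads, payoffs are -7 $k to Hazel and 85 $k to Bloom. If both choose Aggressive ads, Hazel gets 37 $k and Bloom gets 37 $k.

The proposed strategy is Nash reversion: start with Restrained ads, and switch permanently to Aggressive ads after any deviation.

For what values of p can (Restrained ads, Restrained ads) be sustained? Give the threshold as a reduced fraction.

19/24

With no time discounting, the continuation probability p plays the role of the discount factor.
Grim-trigger IC: 47/(1−p) ≥ 85 + 37p/(1−p) ⇒ p ≥ (85−47)/(85−37) = 19/24.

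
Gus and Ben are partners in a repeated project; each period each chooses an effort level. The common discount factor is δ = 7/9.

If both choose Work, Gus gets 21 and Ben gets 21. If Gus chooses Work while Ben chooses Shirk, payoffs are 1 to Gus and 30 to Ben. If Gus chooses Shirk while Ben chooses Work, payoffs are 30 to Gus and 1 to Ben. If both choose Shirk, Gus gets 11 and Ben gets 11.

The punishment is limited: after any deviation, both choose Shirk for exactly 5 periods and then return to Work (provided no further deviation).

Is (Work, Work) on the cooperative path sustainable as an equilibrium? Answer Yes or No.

IC: δ+…+δ^5 ≥ (30−21)/(21−11) = 9/10.
At δ = 7/9: partial sum = 2.5038 ≥ 0.9000. Cooperation sustainable.

Yes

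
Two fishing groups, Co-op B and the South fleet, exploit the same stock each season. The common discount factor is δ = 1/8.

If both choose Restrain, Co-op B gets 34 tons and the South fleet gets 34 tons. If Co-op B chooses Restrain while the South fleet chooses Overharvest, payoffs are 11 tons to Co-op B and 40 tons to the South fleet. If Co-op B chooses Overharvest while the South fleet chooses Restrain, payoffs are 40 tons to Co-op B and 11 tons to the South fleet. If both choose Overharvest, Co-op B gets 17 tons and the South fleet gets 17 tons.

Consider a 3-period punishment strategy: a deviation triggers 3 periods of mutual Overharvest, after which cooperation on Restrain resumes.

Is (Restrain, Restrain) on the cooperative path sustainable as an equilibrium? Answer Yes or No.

No

A one-shot deviation gives 40 now, then 17 for 3 periods, then back to 34.
Gain from deviating: (40−34) today; loss: (34−17) in each of the next 3 periods.
No-deviation condition: (34−17)(δ+…+δ^3) ≥ 40−34, i.e. δ+…+δ^3 ≥ 6/17.
At δ = 1/8: δ+…+δ^3 = 0.1426 < 0.3529.
So cooperation is not sustainable.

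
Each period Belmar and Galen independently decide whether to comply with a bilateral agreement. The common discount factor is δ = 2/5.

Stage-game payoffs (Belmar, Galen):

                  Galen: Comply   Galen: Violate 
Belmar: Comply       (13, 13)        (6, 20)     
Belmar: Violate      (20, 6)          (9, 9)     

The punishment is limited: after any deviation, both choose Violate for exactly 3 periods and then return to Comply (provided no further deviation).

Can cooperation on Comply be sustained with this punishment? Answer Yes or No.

No

IC: δ+…+δ^3 ≥ (20−13)/(13−9) = 7/4.
At δ = 2/5: partial sum = 0.6240 < 1.7500. Cooperation not sustainable.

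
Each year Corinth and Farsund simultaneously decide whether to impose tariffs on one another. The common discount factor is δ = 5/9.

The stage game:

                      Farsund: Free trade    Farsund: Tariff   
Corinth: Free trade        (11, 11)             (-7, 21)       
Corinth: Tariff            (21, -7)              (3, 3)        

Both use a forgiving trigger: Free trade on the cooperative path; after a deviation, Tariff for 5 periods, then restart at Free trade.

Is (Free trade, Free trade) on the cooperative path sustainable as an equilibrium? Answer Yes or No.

No

IC: δ+…+δ^5 ≥ (21−11)/(11−3) = 5/4.
At δ = 5/9: partial sum = 1.1838 < 1.2500. Cooperation not sustainable.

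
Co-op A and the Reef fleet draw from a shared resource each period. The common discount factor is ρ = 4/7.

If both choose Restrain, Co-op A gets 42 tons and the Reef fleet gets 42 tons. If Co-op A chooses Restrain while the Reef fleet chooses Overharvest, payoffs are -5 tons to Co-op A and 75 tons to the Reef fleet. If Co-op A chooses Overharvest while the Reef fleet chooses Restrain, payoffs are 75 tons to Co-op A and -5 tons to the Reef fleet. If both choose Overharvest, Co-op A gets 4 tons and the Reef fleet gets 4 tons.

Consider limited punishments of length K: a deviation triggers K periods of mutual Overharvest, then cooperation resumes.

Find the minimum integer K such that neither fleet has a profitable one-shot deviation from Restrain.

Need Σ_{k=1}^{K} ρ^k ≥ (75−42)/(42−4) = 0.8684 at ρ = 4/7.
At K = 1 the sum is 0.5714 < 0.8684; at K = 2 it is 0.8980 ≥ 0.8684.
So the minimum punishment length is K = 2.

2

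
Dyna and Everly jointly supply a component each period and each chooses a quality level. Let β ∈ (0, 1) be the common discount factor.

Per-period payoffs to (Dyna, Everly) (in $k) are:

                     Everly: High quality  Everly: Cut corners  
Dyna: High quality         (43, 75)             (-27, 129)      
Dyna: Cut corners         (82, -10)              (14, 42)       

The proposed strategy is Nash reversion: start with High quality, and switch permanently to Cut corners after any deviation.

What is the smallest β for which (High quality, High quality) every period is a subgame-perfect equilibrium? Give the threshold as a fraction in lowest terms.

18/29

Dyna's threshold: (82−43)/(82−14) = 39/68.
Everly's threshold: (129−75)/(129−42) = 18/29.
39/68 < 18/29, so Everly binds and β* = 18/29.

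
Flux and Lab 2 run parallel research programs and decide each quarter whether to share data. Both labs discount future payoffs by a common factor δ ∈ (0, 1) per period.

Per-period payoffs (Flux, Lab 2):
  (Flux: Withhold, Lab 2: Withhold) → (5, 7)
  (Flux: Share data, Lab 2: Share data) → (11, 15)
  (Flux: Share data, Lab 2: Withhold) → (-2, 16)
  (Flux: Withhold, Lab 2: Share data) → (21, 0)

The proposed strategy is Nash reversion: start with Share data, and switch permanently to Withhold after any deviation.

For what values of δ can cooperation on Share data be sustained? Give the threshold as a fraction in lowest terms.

5/8

Flux: cooperation gives 11 each period; deviation gives 21 once then 5 forever.
  11/(1−δ) ≥ 21 + 5δ/(1−δ) ⇒ δ ≥ 10/16 = 5/8.
Lab 2: cooperation gives 15 each period; deviation gives 16 once then 7 forever.
  δ ≥ 1/9.
Both must hold, so the binding constraint is Flux's: δ ≥ 5/8.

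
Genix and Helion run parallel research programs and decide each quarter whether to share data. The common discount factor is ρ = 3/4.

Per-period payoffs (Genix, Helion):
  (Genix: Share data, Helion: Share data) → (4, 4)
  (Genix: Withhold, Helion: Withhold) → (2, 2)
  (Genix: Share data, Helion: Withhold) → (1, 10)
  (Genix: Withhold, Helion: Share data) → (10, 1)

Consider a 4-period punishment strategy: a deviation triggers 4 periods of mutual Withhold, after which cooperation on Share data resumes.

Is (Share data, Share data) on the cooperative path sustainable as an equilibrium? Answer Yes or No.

No

Comparing payoff streams over the 5 periods until play realigns: cooperate → 4(1+ρ+…+ρ^4); deviate → 10 + 2(ρ+…+ρ^4).
Cooperation is sustained iff (4−2)(ρ+…+ρ^4) ≥ 10−4.
ρ+…+ρ^4 = 3/4·(1−(3/4)^4)/(1−3/4) = 2.0508, and (10−4)/(4−2) = 3.0000.
2.0508 < 3.0000, so cooperation is not sustainable.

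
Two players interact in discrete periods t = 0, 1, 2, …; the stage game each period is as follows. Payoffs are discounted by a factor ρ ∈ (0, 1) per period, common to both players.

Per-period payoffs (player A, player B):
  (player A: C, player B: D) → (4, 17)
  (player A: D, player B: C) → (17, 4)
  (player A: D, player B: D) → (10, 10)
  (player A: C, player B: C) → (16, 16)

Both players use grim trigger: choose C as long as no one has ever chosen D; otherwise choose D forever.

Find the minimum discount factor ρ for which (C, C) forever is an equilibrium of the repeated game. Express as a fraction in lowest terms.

Under grim trigger the critical discount factor is (T−C)/(T−P) with T = 17, C = 16, P = 10.
ρ* = (17−16)/(17−10) = 1/7.

1/7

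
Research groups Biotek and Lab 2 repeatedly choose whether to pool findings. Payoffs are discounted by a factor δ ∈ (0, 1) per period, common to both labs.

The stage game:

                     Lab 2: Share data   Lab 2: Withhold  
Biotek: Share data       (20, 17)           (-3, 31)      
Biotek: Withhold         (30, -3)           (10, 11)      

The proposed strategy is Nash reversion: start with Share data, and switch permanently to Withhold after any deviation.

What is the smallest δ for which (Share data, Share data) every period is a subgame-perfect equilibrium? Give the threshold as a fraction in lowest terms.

Biotek's threshold: (30−20)/(30−10) = 1/2.
Lab 2's threshold: (31−17)/(31−11) = 7/10.
1/2 < 7/10, so Lab 2 binds and δ* = 7/10.

7/10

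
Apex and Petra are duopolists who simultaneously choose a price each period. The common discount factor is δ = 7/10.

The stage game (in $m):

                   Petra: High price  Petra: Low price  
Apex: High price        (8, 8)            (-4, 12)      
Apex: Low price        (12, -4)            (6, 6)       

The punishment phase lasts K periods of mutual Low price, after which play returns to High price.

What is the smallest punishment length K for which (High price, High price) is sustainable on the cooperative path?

6

No profitable deviation requires (8−6)(δ+…+δ^K) ≥ 12−8, i.e. δ+…+δ^K ≥ 2 ≈ 2.0000.
With δ = 7/10, the partial sums are K=1: 0.7000, K=2: 1.1900, K=3: 1.5330, K=4: 1.7731, K=5: 1.9412, K=6: 2.0588.
K = 6 is the first length at which the sum reaches 2.0000.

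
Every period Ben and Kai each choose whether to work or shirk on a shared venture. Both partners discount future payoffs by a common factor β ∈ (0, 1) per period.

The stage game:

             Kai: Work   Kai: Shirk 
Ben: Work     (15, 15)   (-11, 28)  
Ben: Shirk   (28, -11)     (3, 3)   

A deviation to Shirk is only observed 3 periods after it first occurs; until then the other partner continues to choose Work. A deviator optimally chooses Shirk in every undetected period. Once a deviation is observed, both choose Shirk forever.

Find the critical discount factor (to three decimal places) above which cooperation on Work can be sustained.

0.804

Deviating for the 3 undetected periods gains 28−15 = 13 per period over cooperation, then loses 15−3 = 12 per period forever once punishment starts.
Gain: 13(1 + β + … + β^2); loss: 12·β^3/(1−β).
No profitable deviation ⇔ 13(1−β^3) ≤ 12·β^3, i.e. β^3 ≥ 13/(13+12) = 13/25.
Hence β ≥ (13/25)^(1/3) ≈ 0.804.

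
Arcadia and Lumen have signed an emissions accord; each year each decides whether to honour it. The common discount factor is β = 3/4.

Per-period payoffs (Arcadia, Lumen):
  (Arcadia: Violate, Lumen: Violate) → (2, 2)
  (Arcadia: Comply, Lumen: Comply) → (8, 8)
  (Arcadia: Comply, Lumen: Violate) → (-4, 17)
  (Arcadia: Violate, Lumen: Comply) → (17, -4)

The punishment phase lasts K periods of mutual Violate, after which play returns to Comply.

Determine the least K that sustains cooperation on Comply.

No profitable deviation requires (8−2)(β+…+β^K) ≥ 17−8, i.e. β+…+β^K ≥ 3/2 ≈ 1.5000.
With β = 3/4, the partial sums are K=1: 0.7500, K=2: 1.3125, K=3: 1.7344.
K = 3 is the first length at which the sum reaches 1.5000.

3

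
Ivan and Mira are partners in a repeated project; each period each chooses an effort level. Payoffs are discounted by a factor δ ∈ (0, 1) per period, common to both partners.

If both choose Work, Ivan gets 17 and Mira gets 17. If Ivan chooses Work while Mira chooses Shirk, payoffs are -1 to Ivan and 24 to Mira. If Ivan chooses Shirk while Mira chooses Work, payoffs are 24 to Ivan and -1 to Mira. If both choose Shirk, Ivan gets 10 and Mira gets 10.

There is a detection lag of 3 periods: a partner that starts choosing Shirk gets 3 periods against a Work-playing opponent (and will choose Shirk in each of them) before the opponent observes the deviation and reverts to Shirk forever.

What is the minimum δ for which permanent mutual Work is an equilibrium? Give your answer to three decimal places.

0.794

The best deviation is to choose Shirk for all 3 undetected periods, earning 24 each, then 10 forever once detected.
Deviation value: 24(1−δ^3)/(1−δ) + 10δ^3/(1−δ); cooperation value: 17/(1−δ).
IC: 17 ≥ 24(1−δ^3) + 10δ^3 = 24 − 14δ^3.
So δ^3 ≥ 7/14 = 1/2, giving δ ≥ (1/2)^(1/3) ≈ 0.794.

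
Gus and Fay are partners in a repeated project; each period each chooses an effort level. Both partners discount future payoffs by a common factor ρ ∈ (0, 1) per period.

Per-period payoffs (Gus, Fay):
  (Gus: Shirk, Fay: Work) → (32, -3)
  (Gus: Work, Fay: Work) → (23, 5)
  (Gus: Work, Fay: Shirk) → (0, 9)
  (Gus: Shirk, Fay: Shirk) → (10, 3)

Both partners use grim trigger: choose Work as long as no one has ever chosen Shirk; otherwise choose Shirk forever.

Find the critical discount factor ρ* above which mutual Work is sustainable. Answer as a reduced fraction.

Gus's threshold: (32−23)/(32−10) = 9/22.
Fay's threshold: (9−5)/(9−3) = 2/3.
9/22 < 2/3, so Fay binds and ρ* = 2/3.

2/3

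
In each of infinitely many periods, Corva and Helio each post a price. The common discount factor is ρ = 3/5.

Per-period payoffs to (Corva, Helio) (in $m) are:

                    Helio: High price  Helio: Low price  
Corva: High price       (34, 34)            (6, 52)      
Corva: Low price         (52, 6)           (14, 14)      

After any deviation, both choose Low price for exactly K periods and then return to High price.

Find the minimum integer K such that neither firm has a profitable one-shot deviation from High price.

Need Σ_{k=1}^{K} ρ^k ≥ (52−34)/(34−14) = 0.9000 at ρ = 3/5.
At K = 1 the sum is 0.6000 < 0.9000; at K = 2 it is 0.9600 ≥ 0.9000.
So the minimum punishment length is K = 2.

2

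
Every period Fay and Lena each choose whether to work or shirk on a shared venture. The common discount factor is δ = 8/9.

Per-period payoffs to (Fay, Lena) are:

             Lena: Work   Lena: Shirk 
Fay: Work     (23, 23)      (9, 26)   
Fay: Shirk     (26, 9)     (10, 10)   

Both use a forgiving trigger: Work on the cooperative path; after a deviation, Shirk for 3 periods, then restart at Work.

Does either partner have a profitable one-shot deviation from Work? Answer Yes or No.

Comparing payoff streams over the 4 periods until play realigns: cooperate → 23(1+δ+…+δ^3); deviate → 26 + 10(δ+…+δ^3).
Cooperation is sustained iff (23−10)(δ+…+δ^3) ≥ 26−23.
δ+…+δ^3 = 8/9·(1−(8/9)^3)/(1−8/9) = 2.3813, and (26−23)/(23−10) = 0.2308.
2.3813 ≥ 0.2308, so cooperation is sustainable.

No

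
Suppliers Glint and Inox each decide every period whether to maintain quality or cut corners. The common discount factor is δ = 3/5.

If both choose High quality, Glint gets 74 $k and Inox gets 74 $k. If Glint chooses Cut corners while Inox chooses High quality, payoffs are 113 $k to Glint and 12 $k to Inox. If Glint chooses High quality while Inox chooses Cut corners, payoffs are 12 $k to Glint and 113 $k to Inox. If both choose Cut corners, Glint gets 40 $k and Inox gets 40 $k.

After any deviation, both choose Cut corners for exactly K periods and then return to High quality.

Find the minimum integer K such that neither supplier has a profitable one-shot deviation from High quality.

IC: δ(1−δ^K)/(1−δ) ≥ (113−74)/(74−40) = 39/34.
With δ = 3/5: need 1 − δ^K ≥ 39/34·(1−3/5)/(3/5), i.e. δ^K ≤ 0.2353.
Since (3/5)^2 = 0.3600 and (3/5)^3 = 0.2160, the smallest such K is 3.

3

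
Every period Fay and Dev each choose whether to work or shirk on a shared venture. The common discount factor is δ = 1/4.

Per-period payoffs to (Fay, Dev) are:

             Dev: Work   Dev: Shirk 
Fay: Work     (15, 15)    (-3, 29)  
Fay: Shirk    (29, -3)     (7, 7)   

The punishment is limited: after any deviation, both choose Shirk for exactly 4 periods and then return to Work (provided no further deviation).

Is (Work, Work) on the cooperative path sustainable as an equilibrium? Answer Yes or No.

No

Comparing payoff streams over the 5 periods until play realigns: cooperate → 15(1+δ+…+δ^4); deviate → 29 + 7(δ+…+δ^4).
Cooperation is sustained iff (15−7)(δ+…+δ^4) ≥ 29−15.
δ+…+δ^4 = 1/4·(1−(1/4)^4)/(1−1/4) = 0.3320, and (29−15)/(15−7) = 1.7500.
0.3320 < 1.7500, so cooperation is not sustainable.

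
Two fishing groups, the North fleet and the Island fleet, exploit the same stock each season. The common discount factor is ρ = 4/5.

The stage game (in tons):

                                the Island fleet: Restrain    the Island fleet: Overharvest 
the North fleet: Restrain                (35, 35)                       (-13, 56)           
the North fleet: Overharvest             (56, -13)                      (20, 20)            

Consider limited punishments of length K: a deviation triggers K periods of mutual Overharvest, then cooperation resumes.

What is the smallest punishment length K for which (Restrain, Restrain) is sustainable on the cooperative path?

Need Σ_{k=1}^{K} ρ^k ≥ (56−35)/(35−20) = 1.4000 at ρ = 4/5.
At K = 1 the sum is 0.8000 < 1.4000; at K = 2 it is 1.4400 ≥ 1.4000.
So the minimum punishment length is K = 2.

2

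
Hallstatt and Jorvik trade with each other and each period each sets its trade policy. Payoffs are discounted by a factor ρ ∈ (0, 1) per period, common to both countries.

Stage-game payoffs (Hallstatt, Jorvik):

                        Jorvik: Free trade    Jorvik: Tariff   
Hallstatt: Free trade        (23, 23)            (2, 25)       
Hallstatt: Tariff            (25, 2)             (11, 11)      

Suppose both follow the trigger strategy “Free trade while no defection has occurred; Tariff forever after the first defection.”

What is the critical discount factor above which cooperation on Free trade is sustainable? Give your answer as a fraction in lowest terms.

1/7

Under grim trigger the critical discount factor is (T−C)/(T−P) with T = 25, C = 23, P = 11.
ρ* = (25−23)/(25−11) = 2/14 = 1/7.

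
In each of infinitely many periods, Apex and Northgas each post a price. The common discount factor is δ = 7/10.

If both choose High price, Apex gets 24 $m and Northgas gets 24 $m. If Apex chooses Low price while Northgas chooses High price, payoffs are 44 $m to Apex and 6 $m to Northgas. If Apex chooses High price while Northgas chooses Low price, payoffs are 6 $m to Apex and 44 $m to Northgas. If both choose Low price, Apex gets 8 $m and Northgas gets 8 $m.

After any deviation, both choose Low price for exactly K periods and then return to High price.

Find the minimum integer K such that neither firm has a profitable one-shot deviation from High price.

3

No profitable deviation requires (24−8)(δ+…+δ^K) ≥ 44−24, i.e. δ+…+δ^K ≥ 5/4 ≈ 1.2500.
With δ = 7/10, the partial sums are K=1: 0.7000, K=2: 1.1900, K=3: 1.5330.
K = 3 is the first length at which the sum reaches 1.2500.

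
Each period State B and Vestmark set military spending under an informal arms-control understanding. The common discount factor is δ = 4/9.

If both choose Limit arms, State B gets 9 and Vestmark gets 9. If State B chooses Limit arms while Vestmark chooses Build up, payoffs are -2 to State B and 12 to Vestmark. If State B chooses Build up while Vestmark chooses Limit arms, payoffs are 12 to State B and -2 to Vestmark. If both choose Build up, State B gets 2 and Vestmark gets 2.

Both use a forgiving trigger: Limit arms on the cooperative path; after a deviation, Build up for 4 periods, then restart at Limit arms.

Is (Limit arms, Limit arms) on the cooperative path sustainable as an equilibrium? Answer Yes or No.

Yes

IC: δ+…+δ^4 ≥ (12−9)/(9−2) = 3/7.
At δ = 4/9: partial sum = 0.7688 ≥ 0.4286. Cooperation sustainable.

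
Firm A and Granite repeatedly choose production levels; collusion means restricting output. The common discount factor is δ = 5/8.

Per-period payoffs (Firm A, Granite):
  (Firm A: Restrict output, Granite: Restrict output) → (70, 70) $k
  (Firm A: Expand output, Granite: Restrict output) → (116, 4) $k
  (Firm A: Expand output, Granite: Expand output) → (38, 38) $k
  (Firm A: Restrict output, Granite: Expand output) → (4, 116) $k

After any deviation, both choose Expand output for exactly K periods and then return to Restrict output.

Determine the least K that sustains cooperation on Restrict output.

5

IC: δ(1−δ^K)/(1−δ) ≥ (116−70)/(70−38) = 23/16.
With δ = 5/8: need 1 − δ^K ≥ 23/16·(1−5/8)/(5/8), i.e. δ^K ≤ 0.1375.
Since (5/8)^4 = 0.1526 and (5/8)^5 = 0.0954, the smallest such K is 5.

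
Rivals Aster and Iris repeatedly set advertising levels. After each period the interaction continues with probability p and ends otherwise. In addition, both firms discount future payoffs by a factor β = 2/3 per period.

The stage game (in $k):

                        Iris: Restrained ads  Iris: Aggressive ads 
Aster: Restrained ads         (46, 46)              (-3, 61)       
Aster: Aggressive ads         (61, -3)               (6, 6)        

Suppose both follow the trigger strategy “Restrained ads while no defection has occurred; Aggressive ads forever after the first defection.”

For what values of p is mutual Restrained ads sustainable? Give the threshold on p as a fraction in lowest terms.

With continuation probability p and discount β, the effective per-period discount factor is βp.
Grim-trigger IC: βp ≥ (61−46)/(61−6) = 3/11.
So p ≥ (3/11)/(2/3) = 9/22.

9/22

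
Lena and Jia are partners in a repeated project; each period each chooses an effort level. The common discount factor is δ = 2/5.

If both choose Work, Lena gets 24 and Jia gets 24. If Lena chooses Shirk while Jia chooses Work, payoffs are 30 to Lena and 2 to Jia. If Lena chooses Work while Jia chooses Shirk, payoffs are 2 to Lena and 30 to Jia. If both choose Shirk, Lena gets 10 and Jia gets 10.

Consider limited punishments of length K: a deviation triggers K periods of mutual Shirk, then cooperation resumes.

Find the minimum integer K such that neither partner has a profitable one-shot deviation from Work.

2

No profitable deviation requires (24−10)(δ+…+δ^K) ≥ 30−24, i.e. δ+…+δ^K ≥ 3/7 ≈ 0.4286.
With δ = 2/5, the partial sums are K=1: 0.4000, K=2: 0.5600.
K = 2 is the first length at which the sum reaches 0.4286.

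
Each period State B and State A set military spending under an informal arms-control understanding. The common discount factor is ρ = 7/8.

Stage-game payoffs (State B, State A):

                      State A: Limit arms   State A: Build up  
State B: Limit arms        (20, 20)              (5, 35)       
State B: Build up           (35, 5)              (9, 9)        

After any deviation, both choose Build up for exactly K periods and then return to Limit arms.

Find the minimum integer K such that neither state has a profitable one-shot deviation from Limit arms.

No profitable deviation requires (20−9)(ρ+…+ρ^K) ≥ 35−20, i.e. ρ+…+ρ^K ≥ 15/11 ≈ 1.3636.
With ρ = 7/8, the partial sums are K=1: 0.8750, K=2: 1.6406.
K = 2 is the first length at which the sum reaches 1.3636.

2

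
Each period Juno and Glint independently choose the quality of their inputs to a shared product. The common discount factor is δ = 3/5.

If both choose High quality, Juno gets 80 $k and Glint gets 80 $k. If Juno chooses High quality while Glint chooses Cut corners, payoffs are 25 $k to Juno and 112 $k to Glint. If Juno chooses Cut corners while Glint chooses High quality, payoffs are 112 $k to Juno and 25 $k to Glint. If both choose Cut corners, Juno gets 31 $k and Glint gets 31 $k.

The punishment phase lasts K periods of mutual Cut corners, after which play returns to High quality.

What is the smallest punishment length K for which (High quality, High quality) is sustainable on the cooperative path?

2

Need Σ_{k=1}^{K} δ^k ≥ (112−80)/(80−31) = 0.6531 at δ = 3/5.
At K = 1 the sum is 0.6000 < 0.6531; at K = 2 it is 0.9600 ≥ 0.6531.
So the minimum punishment length is K = 2.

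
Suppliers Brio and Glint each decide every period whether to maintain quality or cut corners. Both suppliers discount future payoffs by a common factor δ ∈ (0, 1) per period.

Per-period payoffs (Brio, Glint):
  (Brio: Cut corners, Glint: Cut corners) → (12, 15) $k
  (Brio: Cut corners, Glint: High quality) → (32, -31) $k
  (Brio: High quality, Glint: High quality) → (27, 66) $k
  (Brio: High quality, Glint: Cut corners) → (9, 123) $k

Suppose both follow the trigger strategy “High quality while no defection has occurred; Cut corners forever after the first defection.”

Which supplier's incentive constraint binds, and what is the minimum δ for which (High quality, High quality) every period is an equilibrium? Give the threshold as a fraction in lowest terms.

Brio's threshold: (32−27)/(32−12) = 1/4.
Glint's threshold: (123−66)/(123−15) = 19/36.
1/4 < 19/36, so Glint binds and δ* = 19/36.

Glint; δ ≥ 19/36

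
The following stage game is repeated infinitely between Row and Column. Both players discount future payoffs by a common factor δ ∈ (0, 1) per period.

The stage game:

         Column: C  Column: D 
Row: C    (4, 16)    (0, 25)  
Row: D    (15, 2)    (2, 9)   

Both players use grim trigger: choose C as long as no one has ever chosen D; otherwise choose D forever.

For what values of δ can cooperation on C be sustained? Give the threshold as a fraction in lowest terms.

For Row: deviation gain 15−4 = 11, per-period punishment loss 4−2 = 2. IC gives δ ≥ 11/13.
For Column: gain 9, loss 7 per period, so δ ≥ 9/16.
The tighter constraint is Row's, so cooperation needs δ ≥ 11/13.

11/13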